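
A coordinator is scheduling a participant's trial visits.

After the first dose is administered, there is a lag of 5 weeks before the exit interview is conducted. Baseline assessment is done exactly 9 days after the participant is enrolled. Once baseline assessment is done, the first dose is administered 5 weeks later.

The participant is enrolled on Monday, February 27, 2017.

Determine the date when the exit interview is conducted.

Wednesday, May 17, 2017

The participant is enrolled: Feb 27, 2017.
Baseline assessment is done: Feb 27, 2017 + 9 days = Mar 8, 2017.
The first dose is administered: Mar 8, 2017 + 5 weeks = Apr 12, 2017.
The exit interview is conducted: Apr 12, 2017 + 5 weeks = May 17, 2017.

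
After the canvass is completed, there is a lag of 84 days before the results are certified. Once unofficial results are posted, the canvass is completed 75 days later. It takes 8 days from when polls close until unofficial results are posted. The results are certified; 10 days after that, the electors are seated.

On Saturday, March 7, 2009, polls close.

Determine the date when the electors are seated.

Polls close: Mar 7, 2009.
Unofficial results are posted: Mar 7, 2009 + 8 days = Mar 15, 2009.
The canvass is completed: Mar 15, 2009 + 75 days = May 29, 2009.
The results are certified: May 29, 2009 + 84 days = Aug 21, 2009.
The electors are seated: Aug 21, 2009 + 10 days = Aug 31, 2009.

Monday, August 31, 2009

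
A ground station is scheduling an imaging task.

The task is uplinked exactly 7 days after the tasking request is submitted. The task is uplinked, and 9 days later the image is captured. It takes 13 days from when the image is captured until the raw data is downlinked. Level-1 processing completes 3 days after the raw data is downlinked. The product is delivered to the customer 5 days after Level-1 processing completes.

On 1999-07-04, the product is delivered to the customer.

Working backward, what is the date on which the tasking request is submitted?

1999-05-28

The product is delivered to the customer: Jul 4, 1999.
Level-1 processing completes: Jul 4, 1999 − 5 days = Jun 29, 1999.
The raw data is downlinked: Jun 29, 1999 − 3 days = Jun 26, 1999.
The image is captured: Jun 26, 1999 − 13 days = Jun 13, 1999.
The task is uplinked: Jun 13, 1999 − 9 days = Jun 4, 1999.
The tasking request is submitted: Jun 4, 1999 − 7 days = May 28, 1999.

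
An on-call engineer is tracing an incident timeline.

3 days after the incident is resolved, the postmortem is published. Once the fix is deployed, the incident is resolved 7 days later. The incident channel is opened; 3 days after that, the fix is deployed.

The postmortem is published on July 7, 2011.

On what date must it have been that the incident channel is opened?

June 24, 2011

The postmortem is published: Jul 7, 2011.
The incident is resolved: Jul 7, 2011 − 3 days = Jul 4, 2011.
The fix is deployed: Jul 4, 2011 − 7 days = Jun 27, 2011.
The incident channel is opened: Jun 27, 2011 − 3 days = Jun 24, 2011.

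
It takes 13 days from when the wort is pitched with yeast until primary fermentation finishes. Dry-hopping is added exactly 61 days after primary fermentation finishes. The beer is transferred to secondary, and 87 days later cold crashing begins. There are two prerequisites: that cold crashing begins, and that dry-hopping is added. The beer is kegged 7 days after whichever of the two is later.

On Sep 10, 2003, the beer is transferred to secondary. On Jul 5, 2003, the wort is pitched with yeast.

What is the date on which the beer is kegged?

The beer is transferred to secondary: Sep 10, 2003.
Cold crashing begins: Sep 10, 2003 + 87 days = Dec 6, 2003.
The wort is pitched with yeast: Jul 5, 2003.
Primary fermentation finishes: Jul 5, 2003 + 13 days = Jul 18, 2003.
Dry-hopping is added: Jul 18, 2003 + 61 days = Sep 17, 2003.
Both prerequisites met — cold crashing begins (Dec 6, 2003), dry-hopping is added (Sep 17, 2003); the later is Dec 6, 2003.
The beer is kegged: Dec 6, 2003 + 7 days = Dec 13, 2003.

Dec 13, 2003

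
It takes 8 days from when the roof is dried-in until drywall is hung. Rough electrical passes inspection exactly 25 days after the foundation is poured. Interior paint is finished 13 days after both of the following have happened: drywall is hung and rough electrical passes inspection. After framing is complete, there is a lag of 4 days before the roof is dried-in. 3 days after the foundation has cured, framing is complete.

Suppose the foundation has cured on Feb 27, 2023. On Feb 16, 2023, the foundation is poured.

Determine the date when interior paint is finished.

Mar 27, 2023

The foundation has cured: Feb 27, 2023.
Framing is complete: Feb 27, 2023 + 3 days = Mar 2, 2023.
The roof is dried-in: Mar 2, 2023 + 4 days = Mar 6, 2023.
Drywall is hung: Mar 6, 2023 + 8 days = Mar 14, 2023.
The foundation is poured: Feb 16, 2023.
Rough electrical passes inspection: Feb 16, 2023 + 25 days = Mar 13, 2023.
Both prerequisites met — drywall is hung (Mar 14, 2023), rough electrical passes inspection (Mar 13, 2023); the later is Mar 14, 2023.
Interior paint is finished: Mar 14, 2023 + 13 days = Mar 27, 2023.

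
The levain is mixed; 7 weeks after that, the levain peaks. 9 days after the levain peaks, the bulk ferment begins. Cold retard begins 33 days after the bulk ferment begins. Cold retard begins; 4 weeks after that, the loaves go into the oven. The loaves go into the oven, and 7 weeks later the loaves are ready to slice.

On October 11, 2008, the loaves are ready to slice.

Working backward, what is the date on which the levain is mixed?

The loaves are ready to slice: Oct 11, 2008.
The loaves go into the oven: Oct 11, 2008 − 7 weeks = Aug 23, 2008.
Cold retard begins: Aug 23, 2008 − 4 weeks = Jul 26, 2008.
The bulk ferment begins: Jul 26, 2008 − 33 days = Jun 23, 2008.
The levain peaks: Jun 23, 2008 − 9 days = Jun 14, 2008.
The levain is mixed: Jun 14, 2008 − 7 weeks = Apr 26, 2008.

April 26, 2008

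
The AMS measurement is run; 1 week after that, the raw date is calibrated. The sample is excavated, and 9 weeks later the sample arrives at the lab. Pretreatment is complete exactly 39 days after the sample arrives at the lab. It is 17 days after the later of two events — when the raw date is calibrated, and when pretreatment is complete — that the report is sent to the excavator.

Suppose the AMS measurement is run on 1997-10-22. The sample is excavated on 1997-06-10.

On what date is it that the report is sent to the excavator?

The AMS measurement is run: Oct 22, 1997.
The raw date is calibrated: Oct 22, 1997 + 1 week = Oct 29, 1997.
The sample is excavated: Jun 10, 1997.
The sample arrives at the lab: Jun 10, 1997 + 9 weeks = Aug 12, 1997.
Pretreatment is complete: Aug 12, 1997 + 39 days = Sep 20, 1997.
Both prerequisites met — the raw date is calibrated (Oct 29, 1997), pretreatment is complete (Sep 20, 1997); the later is Oct 29, 1997.
The report is sent to the excavator: Oct 29, 1997 + 17 days = Nov 15, 1997.

1997-11-15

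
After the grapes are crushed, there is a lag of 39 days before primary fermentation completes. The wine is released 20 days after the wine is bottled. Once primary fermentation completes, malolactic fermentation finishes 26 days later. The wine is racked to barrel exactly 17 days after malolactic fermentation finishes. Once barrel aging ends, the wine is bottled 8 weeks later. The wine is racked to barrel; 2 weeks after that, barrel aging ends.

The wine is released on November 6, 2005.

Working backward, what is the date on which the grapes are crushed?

May 18, 2005

The wine is released: Nov 6, 2005.
The wine is bottled: Nov 6, 2005 − 20 days = Oct 17, 2005.
Barrel aging ends: Oct 17, 2005 − 8 weeks = Aug 22, 2005.
The wine is racked to barrel: Aug 22, 2005 − 2 weeks = Aug 8, 2005.
Malolactic fermentation finishes: Aug 8, 2005 − 17 days = Jul 22, 2005.
Primary fermentation completes: Jul 22, 2005 − 26 days = Jun 26, 2005.
The grapes are crushed: Jun 26, 2005 − 39 days = May 18, 2005.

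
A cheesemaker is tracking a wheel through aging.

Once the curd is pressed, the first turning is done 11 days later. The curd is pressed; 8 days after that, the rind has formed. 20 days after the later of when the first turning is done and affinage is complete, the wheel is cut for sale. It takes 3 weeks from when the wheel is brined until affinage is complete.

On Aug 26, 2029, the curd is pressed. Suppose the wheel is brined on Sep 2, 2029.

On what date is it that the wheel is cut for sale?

Oct 13, 2029

The curd is pressed: Aug 26, 2029.
The first turning is done: Aug 26, 2029 + 11 days = Sep 6, 2029.
The wheel is brined: Sep 2, 2029.
Affinage is complete: Sep 2, 2029 + 3 weeks = Sep 23, 2029.
Both prerequisites met — the first turning is done (Sep 6, 2029), affinage is complete (Sep 23, 2029); the later is Sep 23, 2029.
The wheel is cut for sale: Sep 23, 2029 + 20 days = Oct 13, 2029.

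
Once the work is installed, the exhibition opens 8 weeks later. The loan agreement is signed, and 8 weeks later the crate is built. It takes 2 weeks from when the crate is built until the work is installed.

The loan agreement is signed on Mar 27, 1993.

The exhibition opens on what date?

Jul 31, 1993

The loan agreement is signed: Mar 27, 1993.
The crate is built: Mar 27, 1993 + 8 weeks = May 22, 1993.
The work is installed: May 22, 1993 + 2 weeks = Jun 5, 1993.
The exhibition opens: Jun 5, 1993 + 8 weeks = Jul 31, 1993.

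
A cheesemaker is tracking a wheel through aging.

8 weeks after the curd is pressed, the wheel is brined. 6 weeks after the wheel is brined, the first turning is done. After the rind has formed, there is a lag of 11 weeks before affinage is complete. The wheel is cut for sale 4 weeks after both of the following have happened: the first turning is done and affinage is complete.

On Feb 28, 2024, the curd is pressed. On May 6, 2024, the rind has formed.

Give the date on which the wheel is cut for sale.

Aug 19, 2024

The curd is pressed: Feb 28, 2024.
The wheel is brined: Feb 28, 2024 + 8 weeks = Apr 24, 2024.
The first turning is done: Apr 24, 2024 + 6 weeks = Jun 5, 2024.
The rind has formed: May 6, 2024.
Affinage is complete: May 6, 2024 + 11 weeks = Jul 22, 2024.
Both prerequisites met — the first turning is done (Jun 5, 2024), affinage is complete (Jul 22, 2024); the later is Jul 22, 2024.
The wheel is cut for sale: Jul 22, 2024 + 4 weeks = Aug 19, 2024.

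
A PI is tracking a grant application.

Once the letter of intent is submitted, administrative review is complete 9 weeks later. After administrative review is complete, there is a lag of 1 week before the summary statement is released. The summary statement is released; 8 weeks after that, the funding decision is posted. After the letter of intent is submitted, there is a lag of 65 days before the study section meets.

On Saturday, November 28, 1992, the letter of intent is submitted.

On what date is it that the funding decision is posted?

The letter of intent is submitted: Nov 28, 1992.
Administrative review is complete: Nov 28, 1992 + 9 weeks = Jan 30, 1993.
The summary statement is released: Jan 30, 1993 + 1 week = Feb 6, 1993.
The funding decision is posted: Feb 6, 1993 + 8 weeks = Apr 3, 1993.

Saturday, April 3, 1993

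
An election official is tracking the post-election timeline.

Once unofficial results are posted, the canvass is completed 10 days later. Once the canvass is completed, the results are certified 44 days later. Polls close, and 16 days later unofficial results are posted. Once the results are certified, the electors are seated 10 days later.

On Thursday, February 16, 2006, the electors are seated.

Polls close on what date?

Monday, November 28, 2005

The electors are seated: Feb 16, 2006.
The results are certified: Feb 16, 2006 − 10 days = Feb 6, 2006.
The canvass is completed: Feb 6, 2006 − 44 days = Dec 24, 2005.
Unofficial results are posted: Dec 24, 2005 − 10 days = Dec 14, 2005.
Polls close: Dec 14, 2005 − 16 days = Nov 28, 2005.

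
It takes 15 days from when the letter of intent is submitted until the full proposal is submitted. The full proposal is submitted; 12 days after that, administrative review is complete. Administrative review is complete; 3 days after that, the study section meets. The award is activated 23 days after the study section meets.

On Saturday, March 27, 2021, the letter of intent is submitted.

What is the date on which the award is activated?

The letter of intent is submitted: Mar 27, 2021.
The full proposal is submitted: Mar 27, 2021 + 15 days = Apr 11, 2021.
Administrative review is complete: Apr 11, 2021 + 12 days = Apr 23, 2021.
The study section meets: Apr 23, 2021 + 3 days = Apr 26, 2021.
The award is activated: Apr 26, 2021 + 23 days = May 19, 2021.

Wednesday, May 19, 2021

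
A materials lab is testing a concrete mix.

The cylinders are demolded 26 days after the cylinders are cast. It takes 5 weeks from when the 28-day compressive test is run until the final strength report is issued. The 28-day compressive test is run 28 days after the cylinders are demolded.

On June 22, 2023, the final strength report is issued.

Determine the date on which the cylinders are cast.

March 25, 2023

The final strength report is issued: Jun 22, 2023.
The 28-day compressive test is run: Jun 22, 2023 − 5 weeks = May 18, 2023.
The cylinders are demolded: May 18, 2023 − 28 days = Apr 20, 2023.
The cylinders are cast: Apr 20, 2023 − 26 days = Mar 25, 2023.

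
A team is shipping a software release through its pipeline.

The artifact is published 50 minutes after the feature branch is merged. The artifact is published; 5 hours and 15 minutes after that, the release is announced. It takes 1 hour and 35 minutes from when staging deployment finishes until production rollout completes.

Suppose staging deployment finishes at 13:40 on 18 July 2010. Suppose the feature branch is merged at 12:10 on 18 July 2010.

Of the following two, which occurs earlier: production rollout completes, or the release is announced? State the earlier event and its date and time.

Staging deployment finishes: 13:40 Jul 18, 2010.
Production rollout completes: 13:40 Jul 18, 2010 + 1h35m = 15:15 Jul 18, 2010.
The feature branch is merged: 12:10 Jul 18, 2010.
The artifact is published: 12:10 Jul 18, 2010 + 50m = 13:00 Jul 18, 2010.
The release is announced: 13:00 Jul 18, 2010 + 5h15m = 18:15 Jul 18, 2010.
Comparing: production rollout completes at 15:15 Jul 18, 2010 vs the release is announced at 18:15 Jul 18, 2010. Earlier: production rollout completes.

Production rollout completes — 15:15 on 18 July 2010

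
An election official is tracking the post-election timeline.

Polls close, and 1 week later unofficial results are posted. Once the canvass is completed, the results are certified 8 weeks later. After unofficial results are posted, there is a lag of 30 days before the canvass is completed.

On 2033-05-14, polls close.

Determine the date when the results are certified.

2033-08-15

Polls close: May 14, 2033.
Unofficial results are posted: May 14, 2033 + 1 week = May 21, 2033.
The canvass is completed: May 21, 2033 + 30 days = Jun 20, 2033.
The results are certified: Jun 20, 2033 + 8 weeks = Aug 15, 2033.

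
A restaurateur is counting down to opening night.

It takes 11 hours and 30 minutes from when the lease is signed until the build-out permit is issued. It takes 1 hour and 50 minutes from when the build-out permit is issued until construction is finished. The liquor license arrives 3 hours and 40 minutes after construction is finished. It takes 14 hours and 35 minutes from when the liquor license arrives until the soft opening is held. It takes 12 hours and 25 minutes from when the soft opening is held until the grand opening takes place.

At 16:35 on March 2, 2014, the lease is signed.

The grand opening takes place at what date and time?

12:35 on March 4, 2014

The lease is signed: 16:35 Mar 2, 2014.
The build-out permit is issued: 16:35 Mar 2, 2014 + 11h30m = 04:05 Mar 3, 2014.
Construction is finished: 04:05 Mar 3, 2014 + 1h50m = 05:55 Mar 3, 2014.
The liquor license arrives: 05:55 Mar 3, 2014 + 3h40m = 09:35 Mar 3, 2014.
The soft opening is held: 09:35 Mar 3, 2014 + 14h35m = 00:10 Mar 4, 2014.
The grand opening takes place: 00:10 Mar 4, 2014 + 12h25m = 12:35 Mar 4, 2014.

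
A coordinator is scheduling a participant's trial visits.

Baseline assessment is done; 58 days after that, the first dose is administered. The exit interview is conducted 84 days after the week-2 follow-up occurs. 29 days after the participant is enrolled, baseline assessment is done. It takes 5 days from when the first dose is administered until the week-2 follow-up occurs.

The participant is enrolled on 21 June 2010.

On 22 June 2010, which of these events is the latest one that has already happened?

The participant is enrolled: Jun 21, 2010.
Baseline assessment is done: Jun 21, 2010 + 29 days = Jul 20, 2010.
The first dose is administered: Jul 20, 2010 + 58 days = Sep 16, 2010.
The week-2 follow-up occurs: Sep 16, 2010 + 5 days = Sep 21, 2010.
The exit interview is conducted: Sep 21, 2010 + 84 days = Dec 14, 2010.
Jun 22, 2010 falls between when the participant is enrolled (Jun 21, 2010) and when baseline assessment is done (Jul 20, 2010).

The participant is enrolled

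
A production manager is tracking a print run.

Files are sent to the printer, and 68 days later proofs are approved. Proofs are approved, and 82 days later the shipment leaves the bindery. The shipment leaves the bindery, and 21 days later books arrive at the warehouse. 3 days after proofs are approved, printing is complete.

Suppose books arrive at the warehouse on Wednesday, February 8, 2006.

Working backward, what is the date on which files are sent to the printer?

Books arrive at the warehouse: Feb 8, 2006.
The shipment leaves the bindery: Feb 8, 2006 − 21 days = Jan 18, 2006.
Proofs are approved: Jan 18, 2006 − 82 days = Oct 28, 2005.
Files are sent to the printer: Oct 28, 2005 − 68 days = Aug 21, 2005.

Sunday, August 21, 2005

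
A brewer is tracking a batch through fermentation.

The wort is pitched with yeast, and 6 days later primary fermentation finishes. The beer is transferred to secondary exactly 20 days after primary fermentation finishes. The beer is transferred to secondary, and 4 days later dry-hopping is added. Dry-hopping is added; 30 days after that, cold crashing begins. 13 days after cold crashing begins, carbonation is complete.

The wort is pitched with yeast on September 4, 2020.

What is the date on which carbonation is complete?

The wort is pitched with yeast: Sep 4, 2020.
Primary fermentation finishes: Sep 4, 2020 + 6 days = Sep 10, 2020.
The beer is transferred to secondary: Sep 10, 2020 + 20 days = Sep 30, 2020.
Dry-hopping is added: Sep 30, 2020 + 4 days = Oct 4, 2020.
Cold crashing begins: Oct 4, 2020 + 30 days = Nov 3, 2020.
Carbonation is complete: Nov 3, 2020 + 13 days = Nov 16, 2020.

November 16, 2020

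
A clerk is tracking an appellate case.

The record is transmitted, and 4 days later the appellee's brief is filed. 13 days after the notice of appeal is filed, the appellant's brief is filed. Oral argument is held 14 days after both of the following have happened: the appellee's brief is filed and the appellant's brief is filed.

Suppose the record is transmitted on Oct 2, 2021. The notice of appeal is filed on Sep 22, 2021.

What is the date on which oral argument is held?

The record is transmitted: Oct 2, 2021.
The appellee's brief is filed: Oct 2, 2021 + 4 days = Oct 6, 2021.
The notice of appeal is filed: Sep 22, 2021.
The appellant's brief is filed: Sep 22, 2021 + 13 days = Oct 5, 2021.
Both prerequisites met — the appellee's brief is filed (Oct 6, 2021), the appellant's brief is filed (Oct 5, 2021); the later is Oct 6, 2021.
Oral argument is held: Oct 6, 2021 + 14 days = Oct 20, 2021.

Oct 20, 2021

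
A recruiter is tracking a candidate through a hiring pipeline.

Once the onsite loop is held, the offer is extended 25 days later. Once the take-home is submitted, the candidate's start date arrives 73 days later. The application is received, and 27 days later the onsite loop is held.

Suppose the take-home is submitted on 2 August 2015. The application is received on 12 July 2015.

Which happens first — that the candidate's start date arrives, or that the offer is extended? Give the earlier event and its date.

The take-home is submitted: Aug 2, 2015.
The candidate's start date arrives: Aug 2, 2015 + 73 days = Oct 14, 2015.
The application is received: Jul 12, 2015.
The onsite loop is held: Jul 12, 2015 + 27 days = Aug 8, 2015.
The offer is extended: Aug 8, 2015 + 25 days = Sep 2, 2015.
Comparing: the candidate's start date arrives on Oct 14, 2015 vs the offer is extended on Sep 2, 2015. Earlier: the offer is extended.

The offer is extended — 2 September 2015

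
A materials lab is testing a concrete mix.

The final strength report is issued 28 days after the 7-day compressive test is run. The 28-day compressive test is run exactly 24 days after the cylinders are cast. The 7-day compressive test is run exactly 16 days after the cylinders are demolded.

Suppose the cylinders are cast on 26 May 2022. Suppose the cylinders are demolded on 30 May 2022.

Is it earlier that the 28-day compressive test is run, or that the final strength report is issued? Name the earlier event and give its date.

The cylinders are cast: May 26, 2022.
The 28-day compressive test is run: May 26, 2022 + 24 days = Jun 19, 2022.
The cylinders are demolded: May 30, 2022.
The 7-day compressive test is run: May 30, 2022 + 16 days = Jun 15, 2022.
The final strength report is issued: Jun 15, 2022 + 28 days = Jul 13, 2022.
Comparing: the 28-day compressive test is run on Jun 19, 2022 vs the final strength report is issued on Jul 13, 2022. Earlier: the 28-day compressive test is run.

The 28-day compressive test is run — 19 June 2022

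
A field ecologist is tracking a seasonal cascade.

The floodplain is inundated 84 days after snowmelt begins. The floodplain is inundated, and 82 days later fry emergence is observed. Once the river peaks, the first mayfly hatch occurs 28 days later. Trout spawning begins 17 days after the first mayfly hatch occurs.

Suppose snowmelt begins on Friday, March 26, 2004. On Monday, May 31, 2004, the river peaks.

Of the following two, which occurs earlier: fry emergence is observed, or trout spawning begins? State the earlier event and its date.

Trout spawning begins — Thursday, July 15, 2004

Snowmelt begins: Mar 26, 2004.
The floodplain is inundated: Mar 26, 2004 + 84 days = Jun 18, 2004.
Fry emergence is observed: Jun 18, 2004 + 82 days = Sep 8, 2004.
The river peaks: May 31, 2004.
The first mayfly hatch occurs: May 31, 2004 + 28 days = Jun 28, 2004.
Trout spawning begins: Jun 28, 2004 + 17 days = Jul 15, 2004.
Comparing: fry emergence is observed on Sep 8, 2004 vs trout spawning begins on Jul 15, 2004. Earlier: trout spawning begins.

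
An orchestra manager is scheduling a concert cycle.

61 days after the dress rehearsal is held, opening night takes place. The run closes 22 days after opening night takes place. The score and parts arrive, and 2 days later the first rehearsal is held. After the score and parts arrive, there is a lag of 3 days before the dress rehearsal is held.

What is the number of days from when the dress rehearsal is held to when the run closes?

83 days

Causal path: the dress rehearsal is held → opening night takes place → the run closes.
Total delay along the path: 61 + 22 = 83 days.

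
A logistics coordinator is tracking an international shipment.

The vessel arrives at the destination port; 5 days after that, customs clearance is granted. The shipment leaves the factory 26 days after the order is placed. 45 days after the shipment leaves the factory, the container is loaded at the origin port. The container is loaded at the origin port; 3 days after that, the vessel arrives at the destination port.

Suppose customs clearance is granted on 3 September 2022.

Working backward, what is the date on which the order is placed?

Customs clearance is granted: Sep 3, 2022.
The vessel arrives at the destination port: Sep 3, 2022 − 5 days = Aug 29, 2022.
The container is loaded at the origin port: Aug 29, 2022 − 3 days = Aug 26, 2022.
The shipment leaves the factory: Aug 26, 2022 − 45 days = Jul 12, 2022.
The order is placed: Jul 12, 2022 − 26 days = Jun 16, 2022.

16 June 2022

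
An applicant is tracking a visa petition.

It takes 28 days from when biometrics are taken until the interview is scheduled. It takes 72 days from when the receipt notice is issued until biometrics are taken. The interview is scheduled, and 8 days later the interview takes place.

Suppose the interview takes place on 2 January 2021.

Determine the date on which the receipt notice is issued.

The interview takes place: Jan 2, 2021.
The interview is scheduled: Jan 2, 2021 − 8 days = Dec 25, 2020.
Biometrics are taken: Dec 25, 2020 − 28 days = Nov 27, 2020.
The receipt notice is issued: Nov 27, 2020 − 72 days = Sep 16, 2020.

16 September 2020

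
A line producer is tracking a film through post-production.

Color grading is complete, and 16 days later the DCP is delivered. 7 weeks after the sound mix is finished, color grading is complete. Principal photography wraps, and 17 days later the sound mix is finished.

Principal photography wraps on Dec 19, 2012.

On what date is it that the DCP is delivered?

Principal photography wraps: Dec 19, 2012.
The sound mix is finished: Dec 19, 2012 + 17 days = Jan 5, 2013.
Color grading is complete: Jan 5, 2013 + 7 weeks = Feb 23, 2013.
The DCP is delivered: Feb 23, 2013 + 16 days = Mar 11, 2013.

Mar 11, 2013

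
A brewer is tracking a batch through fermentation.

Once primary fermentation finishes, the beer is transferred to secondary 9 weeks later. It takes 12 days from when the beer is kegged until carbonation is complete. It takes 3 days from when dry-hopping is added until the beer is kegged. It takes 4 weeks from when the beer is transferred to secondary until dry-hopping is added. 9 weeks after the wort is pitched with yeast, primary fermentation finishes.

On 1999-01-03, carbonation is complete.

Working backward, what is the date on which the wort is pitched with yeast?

1998-07-18

Carbonation is complete: Jan 3, 1999.
The beer is kegged: Jan 3, 1999 − 12 days = Dec 22, 1998.
Dry-hopping is added: Dec 22, 1998 − 3 days = Dec 19, 1998.
The beer is transferred to secondary: Dec 19, 1998 − 4 weeks = Nov 21, 1998.
Primary fermentation finishes: Nov 21, 1998 − 9 weeks = Sep 19, 1998.
The wort is pitched with yeast: Sep 19, 1998 − 9 weeks = Jul 18, 1998.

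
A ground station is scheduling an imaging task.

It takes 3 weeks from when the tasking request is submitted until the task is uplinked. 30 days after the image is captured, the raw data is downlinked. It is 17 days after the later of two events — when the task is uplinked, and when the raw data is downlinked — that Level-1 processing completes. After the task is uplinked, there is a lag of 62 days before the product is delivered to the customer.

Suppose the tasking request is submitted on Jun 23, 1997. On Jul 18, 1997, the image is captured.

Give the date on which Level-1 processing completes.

Sep 3, 1997

The tasking request is submitted: Jun 23, 1997.
The task is uplinked: Jun 23, 1997 + 3 weeks = Jul 14, 1997.
The image is captured: Jul 18, 1997.
The raw data is downlinked: Jul 18, 1997 + 30 days = Aug 17, 1997.
Both prerequisites met — the task is uplinked (Jul 14, 1997), the raw data is downlinked (Aug 17, 1997); the later is Aug 17, 1997.
Level-1 processing completes: Aug 17, 1997 + 17 days = Sep 3, 1997.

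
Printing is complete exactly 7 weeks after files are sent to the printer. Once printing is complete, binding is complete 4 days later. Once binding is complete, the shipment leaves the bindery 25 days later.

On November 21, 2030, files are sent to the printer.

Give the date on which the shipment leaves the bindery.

February 7, 2031

Files are sent to the printer: Nov 21, 2030.
Printing is complete: Nov 21, 2030 + 7 weeks = Jan 9, 2031.
Binding is complete: Jan 9, 2031 + 4 days = Jan 13, 2031.
The shipment leaves the bindery: Jan 13, 2031 + 25 days = Feb 7, 2031.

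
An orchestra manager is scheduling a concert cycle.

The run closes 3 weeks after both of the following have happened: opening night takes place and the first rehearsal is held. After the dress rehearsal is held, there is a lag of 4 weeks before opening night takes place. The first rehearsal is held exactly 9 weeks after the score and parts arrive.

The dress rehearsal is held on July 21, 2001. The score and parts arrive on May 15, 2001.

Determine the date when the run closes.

The dress rehearsal is held: Jul 21, 2001.
Opening night takes place: Jul 21, 2001 + 4 weeks = Aug 18, 2001.
The score and parts arrive: May 15, 2001.
The first rehearsal is held: May 15, 2001 + 9 weeks = Jul 17, 2001.
Both prerequisites met — opening night takes place (Aug 18, 2001), the first rehearsal is held (Jul 17, 2001); the later is Aug 18, 2001.
The run closes: Aug 18, 2001 + 3 weeks = Sep 8, 2001.

September 8, 2001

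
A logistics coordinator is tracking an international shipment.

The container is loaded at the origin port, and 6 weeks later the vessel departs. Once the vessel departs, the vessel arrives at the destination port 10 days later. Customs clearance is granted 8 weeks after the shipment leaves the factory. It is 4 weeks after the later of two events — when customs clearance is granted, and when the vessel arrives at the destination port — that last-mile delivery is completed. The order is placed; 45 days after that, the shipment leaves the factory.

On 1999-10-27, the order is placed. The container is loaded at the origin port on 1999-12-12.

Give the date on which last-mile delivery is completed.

2000-03-04

The order is placed: Oct 27, 1999.
The shipment leaves the factory: Oct 27, 1999 + 45 days = Dec 11, 1999.
Customs clearance is granted: Dec 11, 1999 + 8 weeks = Feb 5, 2000.
The container is loaded at the origin port: Dec 12, 1999.
The vessel departs: Dec 12, 1999 + 6 weeks = Jan 23, 2000.
The vessel arrives at the destination port: Jan 23, 2000 + 10 days = Feb 2, 2000.
Both prerequisites met — customs clearance is granted (Feb 5, 2000), the vessel arrives at the destination port (Feb 2, 2000); the later is Feb 5, 2000.
Last-mile delivery is completed: Feb 5, 2000 + 4 weeks = Mar 4, 2000.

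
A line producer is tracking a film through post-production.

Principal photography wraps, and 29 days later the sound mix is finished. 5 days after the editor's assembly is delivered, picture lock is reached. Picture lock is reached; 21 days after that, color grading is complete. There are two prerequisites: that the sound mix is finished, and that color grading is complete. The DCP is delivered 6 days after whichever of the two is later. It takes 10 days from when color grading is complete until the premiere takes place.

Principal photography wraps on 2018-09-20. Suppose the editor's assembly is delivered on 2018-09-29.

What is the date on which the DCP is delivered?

Principal photography wraps: Sep 20, 2018.
The sound mix is finished: Sep 20, 2018 + 29 days = Oct 19, 2018.
The editor's assembly is delivered: Sep 29, 2018.
Picture lock is reached: Sep 29, 2018 + 5 days = Oct 4, 2018.
Color grading is complete: Oct 4, 2018 + 21 days = Oct 25, 2018.
Both prerequisites met — the sound mix is finished (Oct 19, 2018), color grading is complete (Oct 25, 2018); the later is Oct 25, 2018.
The DCP is delivered: Oct 25, 2018 + 6 days = Oct 31, 2018.

2018-10-31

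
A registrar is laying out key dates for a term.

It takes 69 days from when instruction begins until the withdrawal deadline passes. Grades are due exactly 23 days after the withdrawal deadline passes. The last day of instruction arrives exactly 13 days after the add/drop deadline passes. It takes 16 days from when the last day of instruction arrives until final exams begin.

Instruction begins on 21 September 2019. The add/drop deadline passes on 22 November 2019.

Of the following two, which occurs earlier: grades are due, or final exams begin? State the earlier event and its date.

Final exams begin — 21 December 2019

Instruction begins: Sep 21, 2019.
The withdrawal deadline passes: Sep 21, 2019 + 69 days = Nov 29, 2019.
Grades are due: Nov 29, 2019 + 23 days = Dec 22, 2019.
The add/drop deadline passes: Nov 22, 2019.
The last day of instruction arrives: Nov 22, 2019 + 13 days = Dec 5, 2019.
Final exams begin: Dec 5, 2019 + 16 days = Dec 21, 2019.
Comparing: grades are due on Dec 22, 2019 vs final exams begin on Dec 21, 2019. Earlier: final exams begin.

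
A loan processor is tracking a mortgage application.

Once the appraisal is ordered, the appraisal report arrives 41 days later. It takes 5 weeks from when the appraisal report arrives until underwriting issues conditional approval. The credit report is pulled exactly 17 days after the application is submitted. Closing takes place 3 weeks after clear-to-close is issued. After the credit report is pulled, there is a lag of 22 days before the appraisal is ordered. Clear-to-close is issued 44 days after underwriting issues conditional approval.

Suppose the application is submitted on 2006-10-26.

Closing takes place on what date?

2007-04-24

The application is submitted: Oct 26, 2006.
The credit report is pulled: Oct 26, 2006 + 17 days = Nov 12, 2006.
The appraisal is ordered: Nov 12, 2006 + 22 days = Dec 4, 2006.
The appraisal report arrives: Dec 4, 2006 + 41 days = Jan 14, 2007.
Underwriting issues conditional approval: Jan 14, 2007 + 5 weeks = Feb 18, 2007.
Clear-to-close is issued: Feb 18, 2007 + 44 days = Apr 3, 2007.
Closing takes place: Apr 3, 2007 + 3 weeks = Apr 24, 2007.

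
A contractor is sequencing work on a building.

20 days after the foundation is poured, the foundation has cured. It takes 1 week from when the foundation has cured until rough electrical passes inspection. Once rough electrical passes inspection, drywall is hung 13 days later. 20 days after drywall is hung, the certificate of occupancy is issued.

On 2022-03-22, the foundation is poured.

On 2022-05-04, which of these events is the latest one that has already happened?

Drywall is hung

The foundation is poured: Mar 22, 2022.
The foundation has cured: Mar 22, 2022 + 20 days = Apr 11, 2022.
Rough electrical passes inspection: Apr 11, 2022 + 1 week = Apr 18, 2022.
Drywall is hung: Apr 18, 2022 + 13 days = May 1, 2022.
The certificate of occupancy is issued: May 1, 2022 + 20 days = May 21, 2022.
May 4, 2022 falls between when drywall is hung (May 1, 2022) and when the certificate of occupancy is issued (May 21, 2022).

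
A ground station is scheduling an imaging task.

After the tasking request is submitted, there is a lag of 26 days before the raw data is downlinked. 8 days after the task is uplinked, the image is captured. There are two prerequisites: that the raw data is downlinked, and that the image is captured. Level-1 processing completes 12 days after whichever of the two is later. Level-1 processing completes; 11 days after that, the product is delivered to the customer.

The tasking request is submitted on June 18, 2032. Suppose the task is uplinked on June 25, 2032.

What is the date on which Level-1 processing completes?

The tasking request is submitted: Jun 18, 2032.
The raw data is downlinked: Jun 18, 2032 + 26 days = Jul 14, 2032.
The task is uplinked: Jun 25, 2032.
The image is captured: Jun 25, 2032 + 8 days = Jul 3, 2032.
Both prerequisites met — the raw data is downlinked (Jul 14, 2032), the image is captured (Jul 3, 2032); the later is Jul 14, 2032.
Level-1 processing completes: Jul 14, 2032 + 12 days = Jul 26, 2032.

July 26, 2032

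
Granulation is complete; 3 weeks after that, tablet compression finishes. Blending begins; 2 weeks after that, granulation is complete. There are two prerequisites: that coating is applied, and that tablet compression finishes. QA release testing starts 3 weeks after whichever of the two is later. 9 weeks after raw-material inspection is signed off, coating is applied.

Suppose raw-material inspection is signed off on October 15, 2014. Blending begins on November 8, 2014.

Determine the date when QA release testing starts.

January 7, 2015

Raw-material inspection is signed off: Oct 15, 2014.
Coating is applied: Oct 15, 2014 + 9 weeks = Dec 17, 2014.
Blending begins: Nov 8, 2014.
Granulation is complete: Nov 8, 2014 + 2 weeks = Nov 22, 2014.
Tablet compression finishes: Nov 22, 2014 + 3 weeks = Dec 13, 2014.
Both prerequisites met — coating is applied (Dec 17, 2014), tablet compression finishes (Dec 13, 2014); the later is Dec 17, 2014.
QA release testing starts: Dec 17, 2014 + 3 weeks = Jan 7, 2015.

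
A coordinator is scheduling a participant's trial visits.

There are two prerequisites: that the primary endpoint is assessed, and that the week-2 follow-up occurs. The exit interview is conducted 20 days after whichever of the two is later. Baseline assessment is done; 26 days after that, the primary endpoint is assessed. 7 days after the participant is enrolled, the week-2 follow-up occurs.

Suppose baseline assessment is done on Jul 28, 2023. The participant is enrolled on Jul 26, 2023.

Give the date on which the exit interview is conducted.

Baseline assessment is done: Jul 28, 2023.
The primary endpoint is assessed: Jul 28, 2023 + 26 days = Aug 23, 2023.
The participant is enrolled: Jul 26, 2023.
The week-2 follow-up occurs: Jul 26, 2023 + 7 days = Aug 2, 2023.
Both prerequisites met — the primary endpoint is assessed (Aug 23, 2023), the week-2 follow-up occurs (Aug 2, 2023); the later is Aug 23, 2023.
The exit interview is conducted: Aug 23, 2023 + 20 days = Sep 12, 2023.

Sep 12, 2023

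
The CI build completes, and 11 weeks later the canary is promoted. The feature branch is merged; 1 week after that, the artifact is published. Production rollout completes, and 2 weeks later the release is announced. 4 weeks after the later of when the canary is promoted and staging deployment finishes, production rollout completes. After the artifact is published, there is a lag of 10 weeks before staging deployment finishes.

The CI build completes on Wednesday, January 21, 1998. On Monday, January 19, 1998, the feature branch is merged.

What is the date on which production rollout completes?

Wednesday, May 6, 1998

The CI build completes: Jan 21, 1998.
The canary is promoted: Jan 21, 1998 + 11 weeks = Apr 8, 1998.
The feature branch is merged: Jan 19, 1998.
The artifact is published: Jan 19, 1998 + 1 week = Jan 26, 1998.
Staging deployment finishes: Jan 26, 1998 + 10 weeks = Apr 6, 1998.
Both prerequisites met — the canary is promoted (Apr 8, 1998), staging deployment finishes (Apr 6, 1998); the later is Apr 8, 1998.
Production rollout completes: Apr 8, 1998 + 4 weeks = May 6, 1998.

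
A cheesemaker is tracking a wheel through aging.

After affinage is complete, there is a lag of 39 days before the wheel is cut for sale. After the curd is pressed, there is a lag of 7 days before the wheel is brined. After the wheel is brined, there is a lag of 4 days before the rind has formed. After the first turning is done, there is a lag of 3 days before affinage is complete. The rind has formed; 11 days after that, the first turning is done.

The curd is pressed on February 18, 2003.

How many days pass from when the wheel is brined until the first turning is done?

15 days

Causal path: the wheel is brined → the rind has formed → the first turning is done.
Total delay along the path: 4 + 11 = 15 days.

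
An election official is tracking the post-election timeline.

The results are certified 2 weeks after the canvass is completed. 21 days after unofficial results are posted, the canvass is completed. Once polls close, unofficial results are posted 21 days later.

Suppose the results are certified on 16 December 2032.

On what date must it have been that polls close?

The results are certified: Dec 16, 2032.
The canvass is completed: Dec 16, 2032 − 2 weeks = Dec 2, 2032.
Unofficial results are posted: Dec 2, 2032 − 21 days = Nov 11, 2032.
Polls close: Nov 11, 2032 − 21 days = Oct 21, 2032.

21 October 2032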